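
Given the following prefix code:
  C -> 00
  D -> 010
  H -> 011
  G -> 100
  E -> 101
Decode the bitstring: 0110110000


Decoding step by step:
Bits 011 -> H
Bits 011 -> H
Bits 00 -> C
Bits 00 -> C


Decoded message: HHCC


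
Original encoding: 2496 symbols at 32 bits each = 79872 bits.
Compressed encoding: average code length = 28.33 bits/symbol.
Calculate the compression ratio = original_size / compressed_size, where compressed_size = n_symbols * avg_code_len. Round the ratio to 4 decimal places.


original_size = n_symbols * orig_bits = 2496 * 32 = 79872 bits
compressed_size = n_symbols * avg_code_len = 2496 * 28.33 = 70711.68 bits
ratio = original_size / compressed_size = 79872 / 70711.68 = 1.1295

Compression ratio = 1.1295


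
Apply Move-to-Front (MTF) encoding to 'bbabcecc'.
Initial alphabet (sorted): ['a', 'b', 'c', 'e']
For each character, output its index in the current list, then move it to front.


MTF encoding:
'b': index 1 in ['a', 'b', 'c', 'e'] -> ['b', 'a', 'c', 'e']
'b': index 0 in ['b', 'a', 'c', 'e'] -> ['b', 'a', 'c', 'e']
'a': index 1 in ['b', 'a', 'c', 'e'] -> ['a', 'b', 'c', 'e']
'b': index 1 in ['a', 'b', 'c', 'e'] -> ['b', 'a', 'c', 'e']
'c': index 2 in ['b', 'a', 'c', 'e'] -> ['c', 'b', 'a', 'e']
'e': index 3 in ['c', 'b', 'a', 'e'] -> ['e', 'c', 'b', 'a']
'c': index 1 in ['e', 'c', 'b', 'a'] -> ['c', 'e', 'b', 'a']
'c': index 0 in ['c', 'e', 'b', 'a'] -> ['c', 'e', 'b', 'a']


Output: [1, 0, 1, 1, 2, 3, 1, 0]


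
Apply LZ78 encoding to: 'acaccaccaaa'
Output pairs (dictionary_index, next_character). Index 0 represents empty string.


LZ78 encoding steps:
Dictionary: {0: ''}
Step 1: w='' (idx 0), next='a' -> output (0, 'a'), add 'a' as idx 1
Step 2: w='' (idx 0), next='c' -> output (0, 'c'), add 'c' as idx 2
Step 3: w='a' (idx 1), next='c' -> output (1, 'c'), add 'ac' as idx 3
Step 4: w='c' (idx 2), next='a' -> output (2, 'a'), add 'ca' as idx 4
Step 5: w='c' (idx 2), next='c' -> output (2, 'c'), add 'cc' as idx 5
Step 6: w='a' (idx 1), next='a' -> output (1, 'a'), add 'aa' as idx 6
Step 7: w='a' (idx 1), end of input -> output (1, '')


Encoded: [(0, 'a'), (0, 'c'), (1, 'c'), (2, 'a'), (2, 'c'), (1, 'a'), (1, '')]


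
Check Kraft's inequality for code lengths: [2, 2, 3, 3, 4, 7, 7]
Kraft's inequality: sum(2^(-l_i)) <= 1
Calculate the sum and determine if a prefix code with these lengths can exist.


Sum = 2^(-2) + 2^(-2) + 2^(-3) + 2^(-3) + 2^(-4) + 2^(-7) + 2^(-7)
    = 0.25 + 0.25 + 0.125 + 0.125 + 0.0625 + 0.0078125 + 0.0078125
    = 106/128 = 0.828125
Since 0.828125 <= 1, Kraft's inequality IS satisfied.
A prefix code with these lengths CAN exist.

Kraft sum = 0.828125. Satisfied.


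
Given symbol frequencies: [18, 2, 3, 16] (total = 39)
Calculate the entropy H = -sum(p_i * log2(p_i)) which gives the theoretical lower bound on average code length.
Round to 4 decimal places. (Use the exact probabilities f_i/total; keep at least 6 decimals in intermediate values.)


Per-symbol terms -p_i * log2(p_i) with p_i = f_i/39:
  p = 18/39 = 0.461538: log2(p) = -1.115477, -p*log2(p) = 0.514836
  p = 2/39 = 0.051282: log2(p) = -4.285402, -p*log2(p) = 0.219764
  p = 3/39 = 0.076923: log2(p) = -3.700440, -p*log2(p) = 0.284649
  p = 16/39 = 0.410256: log2(p) = -1.285402, -p*log2(p) = 0.527345
H = 0.514836 + 0.219764 + 0.284649 + 0.527345 = 1.546594

H = 1.5466 bits/symbol


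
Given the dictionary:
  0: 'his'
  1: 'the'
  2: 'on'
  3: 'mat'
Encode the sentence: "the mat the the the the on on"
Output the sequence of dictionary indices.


Look up each word in the dictionary:
  'the' -> 1
  'mat' -> 3
  'the' -> 1
  'the' -> 1
  'the' -> 1
  'the' -> 1
  'on' -> 2
  'on' -> 2

Encoded: [1, 3, 1, 1, 1, 1, 2, 2]


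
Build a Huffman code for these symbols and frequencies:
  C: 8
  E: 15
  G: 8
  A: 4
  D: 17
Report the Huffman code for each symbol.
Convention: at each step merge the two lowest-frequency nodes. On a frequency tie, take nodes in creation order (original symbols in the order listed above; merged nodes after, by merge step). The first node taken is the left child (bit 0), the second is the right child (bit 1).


Huffman tree construction:
Step 1: Merge A(4) + C(8) = 12
Step 2: Merge G(8) + (A+C)(12) = 20
Step 3: Merge E(15) + D(17) = 32
Step 4: Merge (G+(A+C))(20) + (E+D)(32) = 52
Read each symbol's code off the tree from the root (left child = 0, right child = 1).

Codes:
  C: 011 (length 3)
  E: 10 (length 2)
  G: 00 (length 2)
  A: 010 (length 3)
  D: 11 (length 2)
Average code length: 116/52 = 2.2308 bits/symbol


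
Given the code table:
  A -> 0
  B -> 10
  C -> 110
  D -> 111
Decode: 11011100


Decoding:
110 -> C
111 -> D
0 -> A
0 -> A


Result: CDAA


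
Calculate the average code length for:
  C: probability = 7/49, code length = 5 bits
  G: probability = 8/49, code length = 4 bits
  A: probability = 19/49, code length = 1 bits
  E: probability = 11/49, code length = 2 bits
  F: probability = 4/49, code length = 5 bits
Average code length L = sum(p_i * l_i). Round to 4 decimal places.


Weighted contributions p_i * l_i:
  C: (7/49) * 5 = 35/49
  G: (8/49) * 4 = 32/49
  A: (19/49) * 1 = 19/49
  E: (11/49) * 2 = 22/49
  F: (4/49) * 5 = 20/49
Sum = (35 + 32 + 19 + 22 + 20)/49 = 128/49

L = 128/49 = 2.6122 bits/symbol


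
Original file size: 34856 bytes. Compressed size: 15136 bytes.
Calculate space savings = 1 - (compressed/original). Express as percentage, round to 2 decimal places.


ratio = compressed/original = 15136/34856 = 0.434244
savings = 1 - ratio = 1 - 0.434244 = 0.565756
as a percentage: 0.565756 * 100 = 56.58%

Space savings = 1 - 15136/34856 = 56.58%


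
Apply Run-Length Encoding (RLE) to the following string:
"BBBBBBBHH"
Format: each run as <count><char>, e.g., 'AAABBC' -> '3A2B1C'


Scanning runs left to right:
  i=0: run of 'B' x 7 -> '7B'
  i=7: run of 'H' x 2 -> '2H'

RLE = 7B2H


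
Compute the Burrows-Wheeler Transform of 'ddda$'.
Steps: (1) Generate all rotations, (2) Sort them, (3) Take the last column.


Rotations (sorted):
  0: $ddda -> last char: a
  1: a$ddd -> last char: d
  2: da$dd -> last char: d
  3: dda$d -> last char: d
  4: ddda$ -> last char: $


BWT = addd$


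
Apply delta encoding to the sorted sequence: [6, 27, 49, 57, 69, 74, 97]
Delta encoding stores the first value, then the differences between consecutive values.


First value: 6
Deltas:
  27 - 6 = 21
  49 - 27 = 22
  57 - 49 = 8
  69 - 57 = 12
  74 - 69 = 5
  97 - 74 = 23


Delta encoded: [6, 21, 22, 8, 12, 5, 23]


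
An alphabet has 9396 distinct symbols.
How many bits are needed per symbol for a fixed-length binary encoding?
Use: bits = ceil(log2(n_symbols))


log2(9396) = 13.1978
Bracket: 2^13 = 8192 < 9396 <= 2^14 = 16384
So ceil(log2(9396)) = 14

bits = ceil(log2(9396)) = ceil(13.1978) = 14 bits


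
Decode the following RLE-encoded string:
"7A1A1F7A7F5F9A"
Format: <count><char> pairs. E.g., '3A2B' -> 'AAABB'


Expanding each <count><char> pair:
  7A -> 'AAAAAAA'
  1A -> 'A'
  1F -> 'F'
  7A -> 'AAAAAAA'
  7F -> 'FFFFFFF'
  5F -> 'FFFFF'
  9A -> 'AAAAAAAAA'

Decoded = AAAAAAAAFAAAAAAAFFFFFFFFFFFFAAAAAAAAA


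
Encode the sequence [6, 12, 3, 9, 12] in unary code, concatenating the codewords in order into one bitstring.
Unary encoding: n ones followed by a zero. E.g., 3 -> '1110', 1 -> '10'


Encode each number as n ones followed by a terminating 0:
  6 -> 1111110 (7 bits)
  12 -> 1111111111110 (13 bits)
  3 -> 1110 (4 bits)
  9 -> 1111111110 (10 bits)
  12 -> 1111111111110 (13 bits)
Total length = 7 + 13 + 4 + 10 + 13 = 47 bits.

Unary([6, 12, 3, 9, 12]) = 11111101111111111110111011111111101111111111110 (47 bits)


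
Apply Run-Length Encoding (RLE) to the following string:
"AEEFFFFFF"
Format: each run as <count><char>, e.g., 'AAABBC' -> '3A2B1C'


Scanning runs left to right:
  i=0: run of 'A' x 1 -> '1A'
  i=1: run of 'E' x 2 -> '2E'
  i=3: run of 'F' x 6 -> '6F'

RLE = 1A2E6F


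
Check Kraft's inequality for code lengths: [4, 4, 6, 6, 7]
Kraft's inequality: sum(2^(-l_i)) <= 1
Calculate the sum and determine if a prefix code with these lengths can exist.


Sum = 2^(-4) + 2^(-4) + 2^(-6) + 2^(-6) + 2^(-7)
    = 0.0625 + 0.0625 + 0.015625 + 0.015625 + 0.0078125
    = 21/128 = 0.1640625
Since 0.1640625 <= 1, Kraft's inequality IS satisfied.
A prefix code with these lengths CAN exist.

Kraft sum = 0.1640625. Satisfied.


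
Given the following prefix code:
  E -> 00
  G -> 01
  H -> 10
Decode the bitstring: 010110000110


Decoding step by step:
Bits 01 -> G
Bits 01 -> G
Bits 10 -> H
Bits 00 -> E
Bits 01 -> G
Bits 10 -> H


Decoded message: GGHEGH


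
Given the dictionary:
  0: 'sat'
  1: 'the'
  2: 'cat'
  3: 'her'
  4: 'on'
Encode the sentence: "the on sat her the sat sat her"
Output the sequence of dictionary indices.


Look up each word in the dictionary:
  'the' -> 1
  'on' -> 4
  'sat' -> 0
  'her' -> 3
  'the' -> 1
  'sat' -> 0
  'sat' -> 0
  'her' -> 3

Encoded: [1, 4, 0, 3, 1, 0, 0, 3]


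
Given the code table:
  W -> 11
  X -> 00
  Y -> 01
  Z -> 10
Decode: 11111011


Decoding:
11 -> W
11 -> W
10 -> Z
11 -> W


Result: WWZW


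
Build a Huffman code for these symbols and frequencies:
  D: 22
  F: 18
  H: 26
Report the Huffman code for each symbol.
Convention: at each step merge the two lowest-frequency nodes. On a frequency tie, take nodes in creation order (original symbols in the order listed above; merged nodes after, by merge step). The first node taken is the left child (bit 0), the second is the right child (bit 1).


Huffman tree construction:
Step 1: Merge F(18) + D(22) = 40
Step 2: Merge H(26) + (F+D)(40) = 66
Read each symbol's code off the tree from the root (left child = 0, right child = 1).

Codes:
  D: 11 (length 2)
  F: 10 (length 2)
  H: 0 (length 1)
Average code length: 106/66 = 1.6061 bits/symbol


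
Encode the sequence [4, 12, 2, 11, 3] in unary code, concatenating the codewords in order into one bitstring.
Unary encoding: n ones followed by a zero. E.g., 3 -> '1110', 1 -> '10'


Encode each number as n ones followed by a terminating 0:
  4 -> 11110 (5 bits)
  12 -> 1111111111110 (13 bits)
  2 -> 110 (3 bits)
  11 -> 111111111110 (12 bits)
  3 -> 1110 (4 bits)
Total length = 5 + 13 + 3 + 12 + 4 = 37 bits.

Unary([4, 12, 2, 11, 3]) = 1111011111111111101101111111111101110 (37 bits)


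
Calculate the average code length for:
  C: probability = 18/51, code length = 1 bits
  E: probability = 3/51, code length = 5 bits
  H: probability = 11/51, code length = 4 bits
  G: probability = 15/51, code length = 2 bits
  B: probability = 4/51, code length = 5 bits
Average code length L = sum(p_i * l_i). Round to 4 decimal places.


Weighted contributions p_i * l_i:
  C: (18/51) * 1 = 18/51
  E: (3/51) * 5 = 15/51
  H: (11/51) * 4 = 44/51
  G: (15/51) * 2 = 30/51
  B: (4/51) * 5 = 20/51
Sum = (18 + 15 + 44 + 30 + 20)/51 = 127/51

L = 127/51 = 2.4902 bits/symbol


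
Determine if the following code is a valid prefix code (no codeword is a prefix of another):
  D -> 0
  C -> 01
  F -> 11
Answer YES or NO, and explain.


Checking each pair (does one codeword prefix another?):
  D='0' vs C='01': prefix -- VIOLATION

NO -- this is NOT a valid prefix code. D (0) is a prefix of C (01).


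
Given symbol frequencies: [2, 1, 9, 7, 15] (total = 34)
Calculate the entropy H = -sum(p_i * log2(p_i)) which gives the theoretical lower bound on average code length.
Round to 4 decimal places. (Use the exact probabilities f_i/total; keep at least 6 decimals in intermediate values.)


Per-symbol terms -p_i * log2(p_i) with p_i = f_i/34:
  p = 2/34 = 0.058824: log2(p) = -4.087463, -p*log2(p) = 0.240439
  p = 1/34 = 0.029412: log2(p) = -5.087463, -p*log2(p) = 0.149631
  p = 9/34 = 0.264706: log2(p) = -1.917538, -p*log2(p) = 0.507584
  p = 7/34 = 0.205882: log2(p) = -2.280108, -p*log2(p) = 0.469434
  p = 15/34 = 0.441176: log2(p) = -1.180572, -p*log2(p) = 0.520841
H = 0.240439 + 0.149631 + 0.507584 + 0.469434 + 0.520841 = 1.887929

H = 1.8879 bits/symbol


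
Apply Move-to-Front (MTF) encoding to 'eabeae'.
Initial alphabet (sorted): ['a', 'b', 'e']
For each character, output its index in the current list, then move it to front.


MTF encoding:
'e': index 2 in ['a', 'b', 'e'] -> ['e', 'a', 'b']
'a': index 1 in ['e', 'a', 'b'] -> ['a', 'e', 'b']
'b': index 2 in ['a', 'e', 'b'] -> ['b', 'a', 'e']
'e': index 2 in ['b', 'a', 'e'] -> ['e', 'b', 'a']
'a': index 2 in ['e', 'b', 'a'] -> ['a', 'e', 'b']
'e': index 1 in ['a', 'e', 'b'] -> ['e', 'a', 'b']


Output: [2, 1, 2, 2, 2, 1]


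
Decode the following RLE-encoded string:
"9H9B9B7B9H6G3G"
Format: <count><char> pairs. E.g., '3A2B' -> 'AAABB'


Expanding each <count><char> pair:
  9H -> 'HHHHHHHHH'
  9B -> 'BBBBBBBBB'
  9B -> 'BBBBBBBBB'
  7B -> 'BBBBBBB'
  9H -> 'HHHHHHHHH'
  6G -> 'GGGGGG'
  3G -> 'GGG'

Decoded = HHHHHHHHHBBBBBBBBBBBBBBBBBBBBBBBBBHHHHHHHHHGGGGGGGGG


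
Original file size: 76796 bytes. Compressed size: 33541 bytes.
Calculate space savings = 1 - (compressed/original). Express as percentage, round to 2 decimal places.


ratio = compressed/original = 33541/76796 = 0.436755
savings = 1 - ratio = 1 - 0.436755 = 0.563245
as a percentage: 0.563245 * 100 = 56.32%

Space savings = 1 - 33541/76796 = 56.32%


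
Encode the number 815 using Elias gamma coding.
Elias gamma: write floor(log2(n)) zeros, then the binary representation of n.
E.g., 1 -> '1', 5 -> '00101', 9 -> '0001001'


num_bits = floor(log2(815)) + 1 = 10
leading_zeros = num_bits - 1 = 9
binary(815) = 1100101111

Elias gamma(815) = '000000000' + '1100101111' = 0000000001100101111 (19 bits)


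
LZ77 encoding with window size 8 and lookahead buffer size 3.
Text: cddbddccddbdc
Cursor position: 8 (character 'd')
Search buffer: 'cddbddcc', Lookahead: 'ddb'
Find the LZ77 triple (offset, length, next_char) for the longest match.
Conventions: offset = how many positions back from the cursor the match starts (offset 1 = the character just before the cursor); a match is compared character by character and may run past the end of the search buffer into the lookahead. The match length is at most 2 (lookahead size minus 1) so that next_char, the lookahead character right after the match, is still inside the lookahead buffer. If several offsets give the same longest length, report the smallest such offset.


Try each offset into the search buffer:
  offset=1 (pos 7, char 'c'): match length 0
  offset=2 (pos 6, char 'c'): match length 0
  offset=3 (pos 5, char 'd'): match length 1
  offset=4 (pos 4, char 'd'): match length 2
  offset=5 (pos 3, char 'b'): match length 0
  offset=6 (pos 2, char 'd'): match length 1
  offset=7 (pos 1, char 'd'): match length 2
  offset=8 (pos 0, char 'c'): match length 0
Longest match has length 2, found at offsets 4, 7; take the smallest, offset 4.
next_char = character at position 8 + 2 = 10 -> 'b'

Best match: offset=4, length=2 (matching 'dd' starting at position 4)
LZ77 triple: (4, 2, 'b')


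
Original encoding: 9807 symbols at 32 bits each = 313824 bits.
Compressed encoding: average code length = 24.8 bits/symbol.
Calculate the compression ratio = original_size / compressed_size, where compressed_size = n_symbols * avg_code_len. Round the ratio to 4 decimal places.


original_size = n_symbols * orig_bits = 9807 * 32 = 313824 bits
compressed_size = n_symbols * avg_code_len = 9807 * 24.8 = 243213.6 bits
ratio = original_size / compressed_size = 313824 / 243213.6 = 1.2903

Compression ratio = 1.2903


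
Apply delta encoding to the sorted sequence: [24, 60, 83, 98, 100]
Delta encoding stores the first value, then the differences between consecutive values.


First value: 24
Deltas:
  60 - 24 = 36
  83 - 60 = 23
  98 - 83 = 15
  100 - 98 = 2


Delta encoded: [24, 36, 23, 15, 2]


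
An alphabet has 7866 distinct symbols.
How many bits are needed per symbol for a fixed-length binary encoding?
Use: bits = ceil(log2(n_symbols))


log2(7866) = 12.9414
Bracket: 2^12 = 4096 < 7866 <= 2^13 = 8192
So ceil(log2(7866)) = 13

bits = ceil(log2(7866)) = ceil(12.9414) = 13 bits


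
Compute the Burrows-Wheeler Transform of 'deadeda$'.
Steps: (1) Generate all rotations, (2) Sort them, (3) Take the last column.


Rotations (sorted):
  0: $deadeda -> last char: a
  1: a$deaded -> last char: d
  2: adeda$de -> last char: e
  3: da$deade -> last char: e
  4: deadeda$ -> last char: $
  5: deda$dea -> last char: a
  6: eadeda$d -> last char: d
  7: eda$dead -> last char: d


BWT = adee$add


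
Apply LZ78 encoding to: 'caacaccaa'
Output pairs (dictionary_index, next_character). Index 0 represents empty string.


LZ78 encoding steps:
Dictionary: {0: ''}
Step 1: w='' (idx 0), next='c' -> output (0, 'c'), add 'c' as idx 1
Step 2: w='' (idx 0), next='a' -> output (0, 'a'), add 'a' as idx 2
Step 3: w='a' (idx 2), next='c' -> output (2, 'c'), add 'ac' as idx 3
Step 4: w='ac' (idx 3), next='c' -> output (3, 'c'), add 'acc' as idx 4
Step 5: w='a' (idx 2), next='a' -> output (2, 'a'), add 'aa' as idx 5


Encoded: [(0, 'c'), (0, 'a'), (2, 'c'), (3, 'c'), (2, 'a')]


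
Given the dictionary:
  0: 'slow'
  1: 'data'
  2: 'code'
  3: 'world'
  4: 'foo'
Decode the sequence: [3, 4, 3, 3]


Look up each index in the dictionary:
  3 -> 'world'
  4 -> 'foo'
  3 -> 'world'
  3 -> 'world'

Decoded: "world foo world world"


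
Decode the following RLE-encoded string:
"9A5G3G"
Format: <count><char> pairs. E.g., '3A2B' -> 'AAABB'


Expanding each <count><char> pair:
  9A -> 'AAAAAAAAA'
  5G -> 'GGGGG'
  3G -> 'GGG'

Decoded = AAAAAAAAAGGGGGGGG


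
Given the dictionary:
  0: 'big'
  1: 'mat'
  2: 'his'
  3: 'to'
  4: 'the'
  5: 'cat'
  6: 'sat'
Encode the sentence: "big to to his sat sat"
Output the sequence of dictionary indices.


Look up each word in the dictionary:
  'big' -> 0
  'to' -> 3
  'to' -> 3
  'his' -> 2
  'sat' -> 6
  'sat' -> 6

Encoded: [0, 3, 3, 2, 6, 6]


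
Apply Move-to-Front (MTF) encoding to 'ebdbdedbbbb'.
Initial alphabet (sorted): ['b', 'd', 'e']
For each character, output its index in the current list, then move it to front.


MTF encoding:
'e': index 2 in ['b', 'd', 'e'] -> ['e', 'b', 'd']
'b': index 1 in ['e', 'b', 'd'] -> ['b', 'e', 'd']
'd': index 2 in ['b', 'e', 'd'] -> ['d', 'b', 'e']
'b': index 1 in ['d', 'b', 'e'] -> ['b', 'd', 'e']
'd': index 1 in ['b', 'd', 'e'] -> ['d', 'b', 'e']
'e': index 2 in ['d', 'b', 'e'] -> ['e', 'd', 'b']
'd': index 1 in ['e', 'd', 'b'] -> ['d', 'e', 'b']
'b': index 2 in ['d', 'e', 'b'] -> ['b', 'd', 'e']
'b': index 0 in ['b', 'd', 'e'] -> ['b', 'd', 'e']
'b': index 0 in ['b', 'd', 'e'] -> ['b', 'd', 'e']
'b': index 0 in ['b', 'd', 'e'] -> ['b', 'd', 'e']


Output: [2, 1, 2, 1, 1, 2, 1, 2, 0, 0, 0]


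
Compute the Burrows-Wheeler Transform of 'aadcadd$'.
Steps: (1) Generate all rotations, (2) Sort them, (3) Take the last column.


Rotations (sorted):
  0: $aadcadd -> last char: d
  1: aadcadd$ -> last char: $
  2: adcadd$a -> last char: a
  3: add$aadc -> last char: c
  4: cadd$aad -> last char: d
  5: d$aadcad -> last char: d
  6: dcadd$aa -> last char: a
  7: dd$aadca -> last char: a


BWT = d$acddaa


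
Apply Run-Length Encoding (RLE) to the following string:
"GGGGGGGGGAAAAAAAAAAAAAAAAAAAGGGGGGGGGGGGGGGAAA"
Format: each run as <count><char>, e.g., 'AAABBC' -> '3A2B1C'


Scanning runs left to right:
  i=0: run of 'G' x 9 -> '9G'
  i=9: run of 'A' x 19 -> '19A'
  i=28: run of 'G' x 15 -> '15G'
  i=43: run of 'A' x 3 -> '3A'

RLE = 9G19A15G3A


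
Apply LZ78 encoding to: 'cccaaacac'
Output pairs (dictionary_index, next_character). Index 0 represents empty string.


LZ78 encoding steps:
Dictionary: {0: ''}
Step 1: w='' (idx 0), next='c' -> output (0, 'c'), add 'c' as idx 1
Step 2: w='c' (idx 1), next='c' -> output (1, 'c'), add 'cc' as idx 2
Step 3: w='' (idx 0), next='a' -> output (0, 'a'), add 'a' as idx 3
Step 4: w='a' (idx 3), next='a' -> output (3, 'a'), add 'aa' as idx 4
Step 5: w='c' (idx 1), next='a' -> output (1, 'a'), add 'ca' as idx 5
Step 6: w='c' (idx 1), end of input -> output (1, '')


Encoded: [(0, 'c'), (1, 'c'), (0, 'a'), (3, 'a'), (1, 'a'), (1, '')]


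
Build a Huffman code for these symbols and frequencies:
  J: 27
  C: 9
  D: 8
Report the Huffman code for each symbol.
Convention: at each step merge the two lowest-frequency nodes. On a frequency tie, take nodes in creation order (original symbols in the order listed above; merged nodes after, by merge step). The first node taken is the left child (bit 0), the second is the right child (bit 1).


Huffman tree construction:
Step 1: Merge D(8) + C(9) = 17
Step 2: Merge (D+C)(17) + J(27) = 44
Read each symbol's code off the tree from the root (left child = 0, right child = 1).

Codes:
  J: 1 (length 1)
  C: 01 (length 2)
  D: 00 (length 2)
Average code length: 61/44 = 1.3864 bits/symbol


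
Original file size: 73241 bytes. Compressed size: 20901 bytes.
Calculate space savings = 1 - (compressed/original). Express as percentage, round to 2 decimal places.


ratio = compressed/original = 20901/73241 = 0.285373
savings = 1 - ratio = 1 - 0.285373 = 0.714627
as a percentage: 0.714627 * 100 = 71.46%

Space savings = 1 - 20901/73241 = 71.46%


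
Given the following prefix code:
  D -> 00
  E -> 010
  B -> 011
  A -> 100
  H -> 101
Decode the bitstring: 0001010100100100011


Decoding step by step:
Bits 00 -> D
Bits 010 -> E
Bits 101 -> H
Bits 00 -> D
Bits 100 -> A
Bits 100 -> A
Bits 011 -> B


Decoded message: DEHDAAB


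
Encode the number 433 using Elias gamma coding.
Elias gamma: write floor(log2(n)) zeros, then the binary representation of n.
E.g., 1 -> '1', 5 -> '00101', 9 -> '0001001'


num_bits = floor(log2(433)) + 1 = 9
leading_zeros = num_bits - 1 = 8
binary(433) = 110110001

Elias gamma(433) = '00000000' + '110110001' = 00000000110110001 (17 bits)


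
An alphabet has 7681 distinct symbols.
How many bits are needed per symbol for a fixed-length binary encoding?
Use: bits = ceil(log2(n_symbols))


log2(7681) = 12.9071
Bracket: 2^12 = 4096 < 7681 <= 2^13 = 8192
So ceil(log2(7681)) = 13

bits = ceil(log2(7681)) = ceil(12.9071) = 13 bits


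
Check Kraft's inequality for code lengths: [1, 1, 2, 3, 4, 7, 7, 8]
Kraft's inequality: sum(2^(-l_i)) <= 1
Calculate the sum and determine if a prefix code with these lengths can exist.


Sum = 2^(-1) + 2^(-1) + 2^(-2) + 2^(-3) + 2^(-4) + 2^(-7) + 2^(-7) + 2^(-8)
    = 0.5 + 0.5 + 0.25 + 0.125 + 0.0625 + 0.0078125 + 0.0078125 + 0.00390625
    = 373/256 = 1.45703125
Since 1.45703125 > 1, Kraft's inequality is NOT satisfied.
A prefix code with these lengths CANNOT exist.

Kraft sum = 1.45703125. Not satisfied.


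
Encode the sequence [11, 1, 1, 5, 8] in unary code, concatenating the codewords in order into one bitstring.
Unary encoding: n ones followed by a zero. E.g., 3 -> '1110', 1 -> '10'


Encode each number as n ones followed by a terminating 0:
  11 -> 111111111110 (12 bits)
  1 -> 10 (2 bits)
  1 -> 10 (2 bits)
  5 -> 111110 (6 bits)
  8 -> 111111110 (9 bits)
Total length = 12 + 2 + 2 + 6 + 9 = 31 bits.

Unary([11, 1, 1, 5, 8]) = 1111111111101010111110111111110 (31 bits)


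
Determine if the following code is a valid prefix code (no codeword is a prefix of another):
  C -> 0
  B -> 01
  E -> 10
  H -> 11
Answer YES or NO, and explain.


Checking each pair (does one codeword prefix another?):
  C='0' vs B='01': prefix -- VIOLATION

NO -- this is NOT a valid prefix code. C (0) is a prefix of B (01).


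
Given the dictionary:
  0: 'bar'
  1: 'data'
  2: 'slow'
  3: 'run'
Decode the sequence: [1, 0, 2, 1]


Look up each index in the dictionary:
  1 -> 'data'
  0 -> 'bar'
  2 -> 'slow'
  1 -> 'data'

Decoded: "data bar slow data"


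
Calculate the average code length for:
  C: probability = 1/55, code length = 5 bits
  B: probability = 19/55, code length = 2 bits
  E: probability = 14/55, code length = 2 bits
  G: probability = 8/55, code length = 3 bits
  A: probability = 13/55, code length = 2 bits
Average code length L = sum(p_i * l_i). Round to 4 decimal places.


Weighted contributions p_i * l_i:
  C: (1/55) * 5 = 5/55
  B: (19/55) * 2 = 38/55
  E: (14/55) * 2 = 28/55
  G: (8/55) * 3 = 24/55
  A: (13/55) * 2 = 26/55
Sum = (5 + 38 + 28 + 24 + 26)/55 = 121/55

L = 121/55 = 2.2000 bits/symbol


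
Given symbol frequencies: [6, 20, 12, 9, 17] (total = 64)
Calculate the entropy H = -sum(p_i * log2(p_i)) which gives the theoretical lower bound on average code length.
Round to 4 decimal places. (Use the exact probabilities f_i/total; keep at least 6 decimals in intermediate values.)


Per-symbol terms -p_i * log2(p_i) with p_i = f_i/64:
  p = 6/64 = 0.093750: log2(p) = -3.415037, -p*log2(p) = 0.320160
  p = 20/64 = 0.312500: log2(p) = -1.678072, -p*log2(p) = 0.524397
  p = 12/64 = 0.187500: log2(p) = -2.415037, -p*log2(p) = 0.452820
  p = 9/64 = 0.140625: log2(p) = -2.830075, -p*log2(p) = 0.397979
  p = 17/64 = 0.265625: log2(p) = -1.912537, -p*log2(p) = 0.508018
H = 0.320160 + 0.524397 + 0.452820 + 0.397979 + 0.508018 = 2.203374

H = 2.2034 bits/symbol


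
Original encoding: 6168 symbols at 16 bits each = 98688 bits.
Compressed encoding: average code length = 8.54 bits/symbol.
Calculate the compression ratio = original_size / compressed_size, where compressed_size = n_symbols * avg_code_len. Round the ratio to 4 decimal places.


original_size = n_symbols * orig_bits = 6168 * 16 = 98688 bits
compressed_size = n_symbols * avg_code_len = 6168 * 8.54 = 52674.72 bits
ratio = original_size / compressed_size = 98688 / 52674.72 = 1.8735

Compression ratio = 1.8735


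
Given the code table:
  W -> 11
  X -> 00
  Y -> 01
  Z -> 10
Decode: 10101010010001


Decoding:
10 -> Z
10 -> Z
10 -> Z
10 -> Z
01 -> Y
00 -> X
01 -> Y


Result: ZZZZYXY


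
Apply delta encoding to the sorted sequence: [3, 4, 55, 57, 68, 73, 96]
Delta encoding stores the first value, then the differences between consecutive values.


First value: 3
Deltas:
  4 - 3 = 1
  55 - 4 = 51
  57 - 55 = 2
  68 - 57 = 11
  73 - 68 = 5
  96 - 73 = 23


Delta encoded: [3, 1, 51, 2, 11, 5, 23]


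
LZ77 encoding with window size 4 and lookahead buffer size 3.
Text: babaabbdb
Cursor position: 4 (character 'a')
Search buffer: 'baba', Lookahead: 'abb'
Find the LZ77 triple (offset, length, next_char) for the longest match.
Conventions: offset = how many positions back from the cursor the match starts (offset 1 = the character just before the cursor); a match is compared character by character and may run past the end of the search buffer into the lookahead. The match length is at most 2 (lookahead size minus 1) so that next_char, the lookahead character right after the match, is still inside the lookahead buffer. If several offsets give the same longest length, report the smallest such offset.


Try each offset into the search buffer:
  offset=1 (pos 3, char 'a'): match length 1
  offset=2 (pos 2, char 'b'): match length 0
  offset=3 (pos 1, char 'a'): match length 2
  offset=4 (pos 0, char 'b'): match length 0
Longest match has length 2 at offset 3.
next_char = character at position 4 + 2 = 6 -> 'b'

Best match: offset=3, length=2 (matching 'ab' starting at position 1)
LZ77 triple: (3, 2, 'b')


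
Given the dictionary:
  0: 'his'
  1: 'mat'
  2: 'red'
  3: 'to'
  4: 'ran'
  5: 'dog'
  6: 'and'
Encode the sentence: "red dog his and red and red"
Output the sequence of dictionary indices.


Look up each word in the dictionary:
  'red' -> 2
  'dog' -> 5
  'his' -> 0
  'and' -> 6
  'red' -> 2
  'and' -> 6
  'red' -> 2

Encoded: [2, 5, 0, 6, 2, 6, 2]


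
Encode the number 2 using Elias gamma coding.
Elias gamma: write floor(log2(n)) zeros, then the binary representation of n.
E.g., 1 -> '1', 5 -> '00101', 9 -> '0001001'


num_bits = floor(log2(2)) + 1 = 2
leading_zeros = num_bits - 1 = 1
binary(2) = 10

Elias gamma(2) = '0' + '10' = 010 (3 bits)


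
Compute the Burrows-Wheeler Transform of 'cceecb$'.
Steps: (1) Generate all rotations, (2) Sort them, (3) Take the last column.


Rotations (sorted):
  0: $cceecb -> last char: b
  1: b$cceec -> last char: c
  2: cb$ccee -> last char: e
  3: cceecb$ -> last char: $
  4: ceecb$c -> last char: c
  5: ecb$cce -> last char: e
  6: eecb$cc -> last char: c


BWT = bce$cec


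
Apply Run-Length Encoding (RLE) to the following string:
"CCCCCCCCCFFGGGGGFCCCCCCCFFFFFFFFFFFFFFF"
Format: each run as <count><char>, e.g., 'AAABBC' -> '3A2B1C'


Scanning runs left to right:
  i=0: run of 'C' x 9 -> '9C'
  i=9: run of 'F' x 2 -> '2F'
  i=11: run of 'G' x 5 -> '5G'
  i=16: run of 'F' x 1 -> '1F'
  i=17: run of 'C' x 7 -> '7C'
  i=24: run of 'F' x 15 -> '15F'

RLE = 9C2F5G1F7C15F


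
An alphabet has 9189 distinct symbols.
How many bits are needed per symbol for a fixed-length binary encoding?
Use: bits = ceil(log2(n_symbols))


log2(9189) = 13.1657
Bracket: 2^13 = 8192 < 9189 <= 2^14 = 16384
So ceil(log2(9189)) = 14

bits = ceil(log2(9189)) = ceil(13.1657) = 14 bits


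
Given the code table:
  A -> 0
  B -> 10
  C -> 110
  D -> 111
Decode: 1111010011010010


Decoding:
111 -> D
10 -> B
10 -> B
0 -> A
110 -> C
10 -> B
0 -> A
10 -> B


Result: DBBACBAB


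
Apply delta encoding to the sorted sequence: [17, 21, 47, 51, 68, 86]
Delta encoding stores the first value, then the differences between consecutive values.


First value: 17
Deltas:
  21 - 17 = 4
  47 - 21 = 26
  51 - 47 = 4
  68 - 51 = 17
  86 - 68 = 18


Delta encoded: [17, 4, 26, 4, 17, 18]


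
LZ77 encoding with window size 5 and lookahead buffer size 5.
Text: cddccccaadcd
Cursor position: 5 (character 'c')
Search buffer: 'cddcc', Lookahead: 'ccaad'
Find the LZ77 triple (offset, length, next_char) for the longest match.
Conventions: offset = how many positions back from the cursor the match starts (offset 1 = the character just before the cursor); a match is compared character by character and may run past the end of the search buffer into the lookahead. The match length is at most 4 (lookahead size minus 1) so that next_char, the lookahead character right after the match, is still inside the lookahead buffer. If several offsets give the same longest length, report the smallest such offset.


Try each offset into the search buffer:
  offset=1 (pos 4, char 'c'): match length 2
  offset=2 (pos 3, char 'c'): match length 2
  offset=3 (pos 2, char 'd'): match length 0
  offset=4 (pos 1, char 'd'): match length 0
  offset=5 (pos 0, char 'c'): match length 1
Longest match has length 2, found at offsets 1, 2; take the smallest, offset 1.
next_char = character at position 5 + 2 = 7 -> 'a'

Best match: offset=1, length=2 (matching 'cc' starting at position 4)
LZ77 triple: (1, 2, 'a')


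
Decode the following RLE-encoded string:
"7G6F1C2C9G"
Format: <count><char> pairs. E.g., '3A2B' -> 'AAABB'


Expanding each <count><char> pair:
  7G -> 'GGGGGGG'
  6F -> 'FFFFFF'
  1C -> 'C'
  2C -> 'CC'
  9G -> 'GGGGGGGGG'

Decoded = GGGGGGGFFFFFFCCCGGGGGGGGG


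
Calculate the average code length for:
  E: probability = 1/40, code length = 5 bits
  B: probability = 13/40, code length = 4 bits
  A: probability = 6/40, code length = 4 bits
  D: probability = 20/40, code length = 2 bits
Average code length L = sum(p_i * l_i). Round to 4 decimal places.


Weighted contributions p_i * l_i:
  E: (1/40) * 5 = 5/40
  B: (13/40) * 4 = 52/40
  A: (6/40) * 4 = 24/40
  D: (20/40) * 2 = 40/40
Sum = (5 + 52 + 24 + 40)/40 = 121/40

L = 121/40 = 3.0250 bits/symbol


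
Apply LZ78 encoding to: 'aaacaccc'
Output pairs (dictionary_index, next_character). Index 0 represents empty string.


LZ78 encoding steps:
Dictionary: {0: ''}
Step 1: w='' (idx 0), next='a' -> output (0, 'a'), add 'a' as idx 1
Step 2: w='a' (idx 1), next='a' -> output (1, 'a'), add 'aa' as idx 2
Step 3: w='' (idx 0), next='c' -> output (0, 'c'), add 'c' as idx 3
Step 4: w='a' (idx 1), next='c' -> output (1, 'c'), add 'ac' as idx 4
Step 5: w='c' (idx 3), next='c' -> output (3, 'c'), add 'cc' as idx 5


Encoded: [(0, 'a'), (1, 'a'), (0, 'c'), (1, 'c'), (3, 'c')]


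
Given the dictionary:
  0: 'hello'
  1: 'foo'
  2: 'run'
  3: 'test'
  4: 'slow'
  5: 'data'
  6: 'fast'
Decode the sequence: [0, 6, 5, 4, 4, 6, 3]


Look up each index in the dictionary:
  0 -> 'hello'
  6 -> 'fast'
  5 -> 'data'
  4 -> 'slow'
  4 -> 'slow'
  6 -> 'fast'
  3 -> 'test'

Decoded: "hello fast data slow slow fast test"


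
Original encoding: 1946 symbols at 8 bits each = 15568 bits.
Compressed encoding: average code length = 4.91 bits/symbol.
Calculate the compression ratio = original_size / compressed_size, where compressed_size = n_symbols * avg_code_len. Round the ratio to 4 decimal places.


original_size = n_symbols * orig_bits = 1946 * 8 = 15568 bits
compressed_size = n_symbols * avg_code_len = 1946 * 4.91 = 9554.86 bits
ratio = original_size / compressed_size = 15568 / 9554.86 = 1.6293

Compression ratio = 1.6293


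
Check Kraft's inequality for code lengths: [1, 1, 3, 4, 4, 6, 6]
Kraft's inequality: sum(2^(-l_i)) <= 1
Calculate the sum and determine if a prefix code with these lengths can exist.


Sum = 2^(-1) + 2^(-1) + 2^(-3) + 2^(-4) + 2^(-4) + 2^(-6) + 2^(-6)
    = 0.5 + 0.5 + 0.125 + 0.0625 + 0.0625 + 0.015625 + 0.015625
    = 82/64 = 1.28125
Since 1.28125 > 1, Kraft's inequality is NOT satisfied.
A prefix code with these lengths CANNOT exist.

Kraft sum = 1.28125. Not satisfied.


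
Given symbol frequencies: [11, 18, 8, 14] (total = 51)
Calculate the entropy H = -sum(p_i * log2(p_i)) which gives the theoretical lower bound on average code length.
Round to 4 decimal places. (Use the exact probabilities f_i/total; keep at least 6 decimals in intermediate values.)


Per-symbol terms -p_i * log2(p_i) with p_i = f_i/51:
  p = 11/51 = 0.215686: log2(p) = -2.212994, -p*log2(p) = 0.477312
  p = 18/51 = 0.352941: log2(p) = -1.502500, -p*log2(p) = 0.530294
  p = 8/51 = 0.156863: log2(p) = -2.672425, -p*log2(p) = 0.419204
  p = 14/51 = 0.274510: log2(p) = -1.865070, -p*log2(p) = 0.511980
H = 0.477312 + 0.530294 + 0.419204 + 0.511980 = 1.938790

H = 1.9388 bits/symbol


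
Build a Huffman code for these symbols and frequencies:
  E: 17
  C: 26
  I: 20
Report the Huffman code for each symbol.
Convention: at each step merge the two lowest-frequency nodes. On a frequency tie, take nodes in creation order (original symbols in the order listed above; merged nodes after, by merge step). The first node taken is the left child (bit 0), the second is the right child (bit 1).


Huffman tree construction:
Step 1: Merge E(17) + I(20) = 37
Step 2: Merge C(26) + (E+I)(37) = 63
Read each symbol's code off the tree from the root (left child = 0, right child = 1).

Codes:
  E: 10 (length 2)
  C: 0 (length 1)
  I: 11 (length 2)
Average code length: 100/63 = 1.5873 bits/symbol


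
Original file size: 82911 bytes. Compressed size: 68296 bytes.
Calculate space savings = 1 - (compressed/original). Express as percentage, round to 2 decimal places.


ratio = compressed/original = 68296/82911 = 0.823727
savings = 1 - ratio = 1 - 0.823727 = 0.176273
as a percentage: 0.176273 * 100 = 17.63%

Space savings = 1 - 68296/82911 = 17.63%


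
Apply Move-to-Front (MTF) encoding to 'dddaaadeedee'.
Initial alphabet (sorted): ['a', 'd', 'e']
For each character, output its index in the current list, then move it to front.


MTF encoding:
'd': index 1 in ['a', 'd', 'e'] -> ['d', 'a', 'e']
'd': index 0 in ['d', 'a', 'e'] -> ['d', 'a', 'e']
'd': index 0 in ['d', 'a', 'e'] -> ['d', 'a', 'e']
'a': index 1 in ['d', 'a', 'e'] -> ['a', 'd', 'e']
'a': index 0 in ['a', 'd', 'e'] -> ['a', 'd', 'e']
'a': index 0 in ['a', 'd', 'e'] -> ['a', 'd', 'e']
'd': index 1 in ['a', 'd', 'e'] -> ['d', 'a', 'e']
'e': index 2 in ['d', 'a', 'e'] -> ['e', 'd', 'a']
'e': index 0 in ['e', 'd', 'a'] -> ['e', 'd', 'a']
'd': index 1 in ['e', 'd', 'a'] -> ['d', 'e', 'a']
'e': index 1 in ['d', 'e', 'a'] -> ['e', 'd', 'a']
'e': index 0 in ['e', 'd', 'a'] -> ['e', 'd', 'a']


Output: [1, 0, 0, 1, 0, 0, 1, 2, 0, 1, 1, 0]


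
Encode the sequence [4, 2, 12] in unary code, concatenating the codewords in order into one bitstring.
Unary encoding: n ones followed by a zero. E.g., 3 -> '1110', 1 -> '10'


Encode each number as n ones followed by a terminating 0:
  4 -> 11110 (5 bits)
  2 -> 110 (3 bits)
  12 -> 1111111111110 (13 bits)
Total length = 5 + 3 + 13 = 21 bits.

Unary([4, 2, 12]) = 111101101111111111110 (21 bits)


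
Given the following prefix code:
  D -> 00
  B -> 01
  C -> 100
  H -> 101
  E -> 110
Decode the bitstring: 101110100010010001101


Decoding step by step:
Bits 101 -> H
Bits 110 -> E
Bits 100 -> C
Bits 01 -> B
Bits 00 -> D
Bits 100 -> C
Bits 01 -> B
Bits 101 -> H


Decoded message: HECBDCBH


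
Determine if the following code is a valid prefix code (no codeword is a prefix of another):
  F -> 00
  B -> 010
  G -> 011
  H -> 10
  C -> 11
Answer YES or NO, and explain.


Checking each pair (does one codeword prefix another?):
  F='00' vs B='010': no prefix
  F='00' vs G='011': no prefix
  F='00' vs H='10': no prefix
  F='00' vs C='11': no prefix
  B='010' vs F='00': no prefix
  B='010' vs G='011': no prefix
  B='010' vs H='10': no prefix
  B='010' vs C='11': no prefix
  G='011' vs F='00': no prefix
  G='011' vs B='010': no prefix
  G='011' vs H='10': no prefix
  G='011' vs C='11': no prefix
  H='10' vs F='00': no prefix
  H='10' vs B='010': no prefix
  H='10' vs G='011': no prefix
  H='10' vs C='11': no prefix
  C='11' vs F='00': no prefix
  C='11' vs B='010': no prefix
  C='11' vs G='011': no prefix
  C='11' vs H='10': no prefix
No violation found over all pairs.

YES -- this is a valid prefix code. No codeword is a prefix of any other codeword.


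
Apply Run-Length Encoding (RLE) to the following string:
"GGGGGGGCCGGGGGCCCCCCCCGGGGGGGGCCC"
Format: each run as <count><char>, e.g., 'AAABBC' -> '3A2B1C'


Scanning runs left to right:
  i=0: run of 'G' x 7 -> '7G'
  i=7: run of 'C' x 2 -> '2C'
  i=9: run of 'G' x 5 -> '5G'
  i=14: run of 'C' x 8 -> '8C'
  i=22: run of 'G' x 8 -> '8G'
  i=30: run of 'C' x 3 -> '3C'

RLE = 7G2C5G8C8G3C


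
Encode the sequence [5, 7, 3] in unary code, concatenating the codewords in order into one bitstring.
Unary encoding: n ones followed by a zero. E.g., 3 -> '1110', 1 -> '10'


Encode each number as n ones followed by a terminating 0:
  5 -> 111110 (6 bits)
  7 -> 11111110 (8 bits)
  3 -> 1110 (4 bits)
Total length = 6 + 8 + 4 = 18 bits.

Unary([5, 7, 3]) = 111110111111101110 (18 bits)


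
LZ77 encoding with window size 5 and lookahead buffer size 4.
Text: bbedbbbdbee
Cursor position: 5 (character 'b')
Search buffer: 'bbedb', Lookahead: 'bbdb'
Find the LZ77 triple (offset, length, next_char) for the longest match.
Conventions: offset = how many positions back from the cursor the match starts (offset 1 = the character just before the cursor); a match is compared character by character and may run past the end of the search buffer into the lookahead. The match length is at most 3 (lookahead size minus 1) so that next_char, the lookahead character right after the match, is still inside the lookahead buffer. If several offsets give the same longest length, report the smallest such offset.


Try each offset into the search buffer:
  offset=1 (pos 4, char 'b'): match length 2
  offset=2 (pos 3, char 'd'): match length 0
  offset=3 (pos 2, char 'e'): match length 0
  offset=4 (pos 1, char 'b'): match length 1
  offset=5 (pos 0, char 'b'): match length 2
Longest match has length 2, found at offsets 1, 5; take the smallest, offset 1.
next_char = character at position 5 + 2 = 7 -> 'd'

Best match: offset=1, length=2 (matching 'bb' starting at position 4)
LZ77 triple: (1, 2, 'd')


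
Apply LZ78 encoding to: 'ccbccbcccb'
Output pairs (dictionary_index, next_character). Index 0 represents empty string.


LZ78 encoding steps:
Dictionary: {0: ''}
Step 1: w='' (idx 0), next='c' -> output (0, 'c'), add 'c' as idx 1
Step 2: w='c' (idx 1), next='b' -> output (1, 'b'), add 'cb' as idx 2
Step 3: w='c' (idx 1), next='c' -> output (1, 'c'), add 'cc' as idx 3
Step 4: w='' (idx 0), next='b' -> output (0, 'b'), add 'b' as idx 4
Step 5: w='cc' (idx 3), next='c' -> output (3, 'c'), add 'ccc' as idx 5
Step 6: w='b' (idx 4), end of input -> output (4, '')


Encoded: [(0, 'c'), (1, 'b'), (1, 'c'), (0, 'b'), (3, 'c'), (4, '')]
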